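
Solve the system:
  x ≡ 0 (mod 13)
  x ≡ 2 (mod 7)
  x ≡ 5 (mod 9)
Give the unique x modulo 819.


Moduli 13, 7, 9 are pairwise coprime; by CRT there is a unique solution modulo M = 13 · 7 · 9 = 819.
Solve pairwise, accumulating the modulus:
  Start with x ≡ 0 (mod 13).
  Combine with x ≡ 2 (mod 7): since gcd(13, 7) = 1, we get a unique residue mod 91.
    Write x = 0 + 13·t and substitute into x ≡ 2 (mod 7): 13·t ≡ 2 − 0 = 2 (mod 7).
    Reduce coefficients mod 7: 6·t ≡ 2 (mod 7).
    The inverse of 6 mod 7 is 6 (since 6·6 = 36 = 5·7 + 1), so t ≡ 6·2 = 12 ≡ 5 (mod 7).
    Then x = 0 + 13·5 = 65, valid modulo lcm(13, 7) = 91: x ≡ 65 (mod 91).
  Combine with x ≡ 5 (mod 9): since gcd(91, 9) = 1, we get a unique residue mod 819.
    Write x = 65 + 91·t and substitute into x ≡ 5 (mod 9): 91·t ≡ 5 − 65 = -60 (mod 9).
    Reduce coefficients mod 9: 1·t ≡ 3 (mod 9).
    So t ≡ 3 (mod 9).
    Then x = 65 + 91·3 = 338, valid modulo lcm(91, 9) = 819: x ≡ 338 (mod 819).
Verify: 338 mod 13 = 0 ✓, 338 mod 7 = 2 ✓, 338 mod 9 = 5 ✓.

x ≡ 338 (mod 819).


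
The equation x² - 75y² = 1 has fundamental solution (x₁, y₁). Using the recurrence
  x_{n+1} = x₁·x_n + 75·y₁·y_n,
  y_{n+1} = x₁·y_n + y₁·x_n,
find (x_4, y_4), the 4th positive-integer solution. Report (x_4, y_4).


Step 1: Find the fundamental solution (x₁, y₁) of x² - 75y² = 1.
  Expand √75 as a continued fraction. a₀ = ⌊√75⌋ = 8; iterate m_{k+1} = d_k·a_k − m_k, d_{k+1} = (75 − m_{k+1}²)/d_k, a_{k+1} = ⌊(a₀ + m_{k+1})/d_{k+1}⌋ (starting m₀ = 0, d₀ = 1), with convergents p_k = a_k·p_{k-1} + p_{k-2}, q_k = a_k·q_{k-1} + q_{k-2} (p₋₁ = 1, q₋₁ = 0):
  k = 0: a₀ = 8; p₀/q₀ = 8/1; p₀² − 75·q₀² = 64 − 75 = -11.
  k = 1: m = 8, d = 11, a = ⌊(8 + 8)/11⌋ = 1; p/q = (1·8 + 1)/(1·1 + 0) = 9/1; p² − 75·q² = 81 − 75 = 6.
  k = 2: m = 3, d = 6, a = ⌊(8 + 3)/6⌋ = 1; p/q = (1·9 + 8)/(1·1 + 1) = 17/2; p² − 75·q² = 289 − 300 = -11.
  k = 3: m = 3, d = 11, a = ⌊(8 + 3)/11⌋ = 1; p/q = (1·17 + 9)/(1·2 + 1) = 26/3; p² − 75·q² = 676 − 675 = 1.
  The first convergent with p² − 75·q² = 1 gives the fundamental solution (x₁, y₁) = (26, 3).
Step 2: Apply the recurrence (x_{n+1}, y_{n+1}) = (x₁x_n + 75y₁y_n, x₁y_n + y₁x_n) repeatedly.
  From (x_1, y_1) = (26, 3): x_2 = 26·26 + 75·3·3 = 1351; y_2 = 26·3 + 3·26 = 156.
  From (x_2, y_2) = (1351, 156): x_3 = 26·1351 + 75·3·156 = 70226; y_3 = 26·156 + 3·1351 = 8109.
  From (x_3, y_3) = (70226, 8109): x_4 = 26·70226 + 75·3·8109 = 3650401; y_4 = 26·8109 + 3·70226 = 421512.
Step 3: Verify x_4² - 75·y_4² = 13325427460801 - 13325427460800 = 1 (should be 1). ✓

(x_1, y_1) = (26, 3); (x_4, y_4) = (3650401, 421512).


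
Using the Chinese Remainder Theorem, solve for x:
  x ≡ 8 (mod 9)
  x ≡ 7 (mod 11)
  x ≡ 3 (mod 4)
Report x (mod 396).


Moduli 9, 11, 4 are pairwise coprime; by CRT there is a unique solution modulo M = 9 · 11 · 4 = 396.
Solve pairwise, accumulating the modulus:
  Start with x ≡ 8 (mod 9).
  Combine with x ≡ 7 (mod 11): since gcd(9, 11) = 1, we get a unique residue mod 99.
    Write x = 8 + 9·t and substitute into x ≡ 7 (mod 11): 9·t ≡ 7 − 8 = -1 (mod 11).
    Reduce coefficients mod 11: 9·t ≡ 10 (mod 11).
    The inverse of 9 mod 11 is 5 (since 9·5 = 45 = 4·11 + 1), so t ≡ 5·10 = 50 ≡ 6 (mod 11).
    Then x = 8 + 9·6 = 62, valid modulo lcm(9, 11) = 99: x ≡ 62 (mod 99).
  Combine with x ≡ 3 (mod 4): since gcd(99, 4) = 1, we get a unique residue mod 396.
    Write x = 62 + 99·t and substitute into x ≡ 3 (mod 4): 99·t ≡ 3 − 62 = -59 (mod 4).
    Reduce coefficients mod 4: 3·t ≡ 1 (mod 4).
    The inverse of 3 mod 4 is 3 (since 3·3 = 9 = 2·4 + 1), so t ≡ 3·1 = 3 ≡ 3 (mod 4).
    Then x = 62 + 99·3 = 359, valid modulo lcm(99, 4) = 396: x ≡ 359 (mod 396).
Verify: 359 mod 9 = 8 ✓, 359 mod 11 = 7 ✓, 359 mod 4 = 3 ✓.

x ≡ 359 (mod 396).


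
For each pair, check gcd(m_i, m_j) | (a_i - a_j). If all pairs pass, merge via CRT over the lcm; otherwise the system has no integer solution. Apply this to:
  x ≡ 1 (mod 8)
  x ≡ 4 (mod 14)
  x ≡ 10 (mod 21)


Moduli 8, 14, 21 are not pairwise coprime, so CRT works modulo lcm(m_i) when all pairwise compatibility conditions hold.
Pairwise compatibility: gcd(m_i, m_j) must divide a_i - a_j for every pair.
Merge one congruence at a time:
  Start: x ≡ 1 (mod 8).
  Combine with x ≡ 4 (mod 14): gcd(8, 14) = 2, and 4 - 1 = 3 is NOT divisible by 2.
    ⇒ system is inconsistent (no integer solution).

No solution (the system is inconsistent).


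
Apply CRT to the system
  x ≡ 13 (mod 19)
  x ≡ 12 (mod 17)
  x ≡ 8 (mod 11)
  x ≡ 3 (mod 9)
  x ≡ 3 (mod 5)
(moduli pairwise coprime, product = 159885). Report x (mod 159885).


Product of moduli M = 19 · 17 · 11 · 9 · 5 = 159885.
Merge one congruence at a time:
  Start: x ≡ 13 (mod 19).
  Combine with x ≡ 12 (mod 17); new modulus lcm = 323.
    Write x = 13 + 19·t and substitute into x ≡ 12 (mod 17): 19·t ≡ 12 − 13 = -1 (mod 17).
    Reduce coefficients mod 17: 2·t ≡ 16 (mod 17).
    The inverse of 2 mod 17 is 9 (since 2·9 = 18 = 1·17 + 1), so t ≡ 9·16 = 144 ≡ 8 (mod 17).
    Then x = 13 + 19·8 = 165, valid modulo lcm(19, 17) = 323: x ≡ 165 (mod 323).
  Combine with x ≡ 8 (mod 11); new modulus lcm = 3553.
    Write x = 165 + 323·t and substitute into x ≡ 8 (mod 11): 323·t ≡ 8 − 165 = -157 (mod 11).
    Reduce coefficients mod 11: 4·t ≡ 8 (mod 11).
    The inverse of 4 mod 11 is 3 (since 4·3 = 12 = 1·11 + 1), so t ≡ 3·8 = 24 ≡ 2 (mod 11).
    Then x = 165 + 323·2 = 811, valid modulo lcm(323, 11) = 3553: x ≡ 811 (mod 3553).
  Combine with x ≡ 3 (mod 9); new modulus lcm = 31977.
    Write x = 811 + 3553·t and substitute into x ≡ 3 (mod 9): 3553·t ≡ 3 − 811 = -808 (mod 9).
    Reduce coefficients mod 9: 7·t ≡ 2 (mod 9).
    The inverse of 7 mod 9 is 4 (since 7·4 = 28 = 3·9 + 1), so t ≡ 4·2 = 8 ≡ 8 (mod 9).
    Then x = 811 + 3553·8 = 29235, valid modulo lcm(3553, 9) = 31977: x ≡ 29235 (mod 31977).
  Combine with x ≡ 3 (mod 5); new modulus lcm = 159885.
    Write x = 29235 + 31977·t and substitute into x ≡ 3 (mod 5): 31977·t ≡ 3 − 29235 = -29232 (mod 5).
    Reduce coefficients mod 5: 2·t ≡ 3 (mod 5).
    The inverse of 2 mod 5 is 3 (since 2·3 = 6 = 1·5 + 1), so t ≡ 3·3 = 9 ≡ 4 (mod 5).
    Then x = 29235 + 31977·4 = 157143, valid modulo lcm(31977, 5) = 159885: x ≡ 157143 (mod 159885).
Verify against each original: 157143 mod 19 = 13, 157143 mod 17 = 12, 157143 mod 11 = 8, 157143 mod 9 = 3, 157143 mod 5 = 3.

x ≡ 157143 (mod 159885).


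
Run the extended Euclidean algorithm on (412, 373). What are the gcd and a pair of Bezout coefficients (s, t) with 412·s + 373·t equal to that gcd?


Euclidean algorithm on (412, 373) — divide until remainder is 0:
  412 = 1 · 373 + 39
  373 = 9 · 39 + 22
  39 = 1 · 22 + 17
  22 = 1 · 17 + 5
  17 = 3 · 5 + 2
  5 = 2 · 2 + 1
  2 = 2 · 1 + 0
gcd(412, 373) = 1.
Track Bezout coefficients alongside the remainders: start with r₀ = 412 = a·1 + b·0 (s = 1, t = 0) and r₁ = 373 = a·0 + b·1 (s = 0, t = 1); each new remainder r_{k+1} = r_{k-1} − q_k·r_k inherits s_{k+1} = s_{k-1} − q_k·s_k, t_{k+1} = t_{k-1} − q_k·t_k, so r_k = a·s_k + b·t_k at every step:
  q = 1: r = 39, s = 1 − 1·0 = 1, t = 0 − 1·1 = -1  (check: 412·1 + 373·(-1) = 39)
  q = 9: r = 22, s = 0 − 9·1 = -9, t = 1 − 9·(-1) = 10  (check: 412·(-9) + 373·10 = 22)
  q = 1: r = 17, s = 1 − 1·(-9) = 10, t = -1 − 1·10 = -11  (check: 412·10 + 373·(-11) = 17)
  q = 1: r = 5, s = -9 − 1·10 = -19, t = 10 − 1·(-11) = 21  (check: 412·(-19) + 373·21 = 5)
  q = 3: r = 2, s = 10 − 3·(-19) = 67, t = -11 − 3·21 = -74  (check: 412·67 + 373·(-74) = 2)
  q = 2: r = 1, s = -19 − 2·67 = -153, t = 21 − 2·(-74) = 169  (check: 412·(-153) + 373·169 = 1)
The row with r = 1 (the gcd) gives the Bezout coefficients s = -153, t = 169.
Result: 412 · (-153) + 373 · (169) = 1.

gcd(412, 373) = 1; s = -153, t = 169 (check: 412·(-153) + 373·169 = 1).


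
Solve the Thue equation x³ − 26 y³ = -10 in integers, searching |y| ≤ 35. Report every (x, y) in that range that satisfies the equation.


The equation is x³ - 26y³ = -10. For fixed y, x³ = 26·y³ − 10, so a solution requires the RHS to be a perfect cube.
Strategy: iterate y from -35 to 35, compute RHS = 26·y³ − 10, and check whether it is a (positive or negative) perfect cube.
Check small values of y:
  y = 0: RHS = -10 is not a perfect cube.
  y = 1: RHS = 16 is not a perfect cube.
  y = -1: RHS = -36 is not a perfect cube.
  y = 2: RHS = 198 is not a perfect cube.
  y = -2: RHS = -218 is not a perfect cube.
  y = 3: RHS = 692 is not a perfect cube.
  y = -3: RHS = -712 is not a perfect cube.
Continuing the search up to |y| = 35 finds no solutions either.
No (x, y) in the scanned range satisfies the equation.

No integer solutions with |y| ≤ 35.


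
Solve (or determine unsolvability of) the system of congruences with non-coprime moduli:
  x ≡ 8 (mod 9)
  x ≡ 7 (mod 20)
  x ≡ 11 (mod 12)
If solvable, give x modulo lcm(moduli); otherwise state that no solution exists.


Moduli 9, 20, 12 are not pairwise coprime, so CRT works modulo lcm(m_i) when all pairwise compatibility conditions hold.
Pairwise compatibility: gcd(m_i, m_j) must divide a_i - a_j for every pair.
Merge one congruence at a time:
  Start: x ≡ 8 (mod 9).
  Combine with x ≡ 7 (mod 20): gcd(9, 20) = 1; 7 - 8 = -1, which IS divisible by 1, so compatible.
    Write x = 8 + 9·t and substitute into x ≡ 7 (mod 20): 9·t ≡ 7 − 8 = -1 (mod 20).
    Reduce coefficients mod 20: 9·t ≡ 19 (mod 20).
    The inverse of 9 mod 20 is 9 (since 9·9 = 81 = 4·20 + 1), so t ≡ 9·19 = 171 ≡ 11 (mod 20).
    Then x = 8 + 9·11 = 107, valid modulo lcm(9, 20) = 180: x ≡ 107 (mod 180).
  Combine with x ≡ 11 (mod 12): gcd(180, 12) = 12; 11 - 107 = -96, which IS divisible by 12, so compatible.
    Write x = 107 + 180·t and substitute into x ≡ 11 (mod 12): 180·t ≡ 11 − 107 = -96 (mod 12).
    Divide the congruence (and modulus) by g = 12: 15·t ≡ -8 (mod 1).
    Modulo 1 every t works; take t = 0.
    Then x = 107 + 180·0 = 107, valid modulo lcm(180, 12) = 180: x ≡ 107 (mod 180).
Verify: 107 mod 9 = 8, 107 mod 20 = 7, 107 mod 12 = 11.

x ≡ 107 (mod 180).


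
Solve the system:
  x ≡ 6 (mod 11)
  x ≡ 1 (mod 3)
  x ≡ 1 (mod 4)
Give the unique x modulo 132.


Moduli 11, 3, 4 are pairwise coprime; by CRT there is a unique solution modulo M = 11 · 3 · 4 = 132.
Solve pairwise, accumulating the modulus:
  Start with x ≡ 6 (mod 11).
  Combine with x ≡ 1 (mod 3): since gcd(11, 3) = 1, we get a unique residue mod 33.
    Write x = 6 + 11·t and substitute into x ≡ 1 (mod 3): 11·t ≡ 1 − 6 = -5 (mod 3).
    Reduce coefficients mod 3: 2·t ≡ 1 (mod 3).
    The inverse of 2 mod 3 is 2 (since 2·2 = 4 = 1·3 + 1), so t ≡ 2·1 = 2 ≡ 2 (mod 3).
    Then x = 6 + 11·2 = 28, valid modulo lcm(11, 3) = 33: x ≡ 28 (mod 33).
  Combine with x ≡ 1 (mod 4): since gcd(33, 4) = 1, we get a unique residue mod 132.
    Write x = 28 + 33·t and substitute into x ≡ 1 (mod 4): 33·t ≡ 1 − 28 = -27 (mod 4).
    Reduce coefficients mod 4: 1·t ≡ 1 (mod 4).
    So t ≡ 1 (mod 4).
    Then x = 28 + 33·1 = 61, valid modulo lcm(33, 4) = 132: x ≡ 61 (mod 132).
Verify: 61 mod 11 = 6 ✓, 61 mod 3 = 1 ✓, 61 mod 4 = 1 ✓.

x ≡ 61 (mod 132).


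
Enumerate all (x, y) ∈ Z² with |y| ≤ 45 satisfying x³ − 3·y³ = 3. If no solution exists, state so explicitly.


The equation is x³ - 3y³ = 3. For fixed y, x³ = 3·y³ + 3, so a solution requires the RHS to be a perfect cube.
Strategy: iterate y from -45 to 45, compute RHS = 3·y³ + 3, and check whether it is a (positive or negative) perfect cube.
Check small values of y:
  y = 0: RHS = 3 is not a perfect cube.
  y = 1: RHS = 6 is not a perfect cube.
  y = -1: RHS = 0 = (0)³ ⇒ x = 0 works.
  y = 2: RHS = 27 = (3)³ ⇒ x = 3 works.
  y = -2: RHS = -21 is not a perfect cube.
  y = 3: RHS = 84 is not a perfect cube.
  y = -3: RHS = -78 is not a perfect cube.
Continuing the search up to |y| = 45 finds no further solutions beyond those listed.
Collected solutions: (0, -1), (3, 2).

Solutions (with |y| ≤ 45): (0, -1), (3, 2).


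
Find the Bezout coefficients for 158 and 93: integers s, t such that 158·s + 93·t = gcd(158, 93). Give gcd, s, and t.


Euclidean algorithm on (158, 93) — divide until remainder is 0:
  158 = 1 · 93 + 65
  93 = 1 · 65 + 28
  65 = 2 · 28 + 9
  28 = 3 · 9 + 1
  9 = 9 · 1 + 0
gcd(158, 93) = 1.
Track Bezout coefficients alongside the remainders: start with r₀ = 158 = a·1 + b·0 (s = 1, t = 0) and r₁ = 93 = a·0 + b·1 (s = 0, t = 1); each new remainder r_{k+1} = r_{k-1} − q_k·r_k inherits s_{k+1} = s_{k-1} − q_k·s_k, t_{k+1} = t_{k-1} − q_k·t_k, so r_k = a·s_k + b·t_k at every step:
  q = 1: r = 65, s = 1 − 1·0 = 1, t = 0 − 1·1 = -1  (check: 158·1 + 93·(-1) = 65)
  q = 1: r = 28, s = 0 − 1·1 = -1, t = 1 − 1·(-1) = 2  (check: 158·(-1) + 93·2 = 28)
  q = 2: r = 9, s = 1 − 2·(-1) = 3, t = -1 − 2·2 = -5  (check: 158·3 + 93·(-5) = 9)
  q = 3: r = 1, s = -1 − 3·3 = -10, t = 2 − 3·(-5) = 17  (check: 158·(-10) + 93·17 = 1)
The row with r = 1 (the gcd) gives the Bezout coefficients s = -10, t = 17.
Result: 158 · (-10) + 93 · (17) = 1.

gcd(158, 93) = 1; s = -10, t = 17 (check: 158·(-10) + 93·17 = 1).


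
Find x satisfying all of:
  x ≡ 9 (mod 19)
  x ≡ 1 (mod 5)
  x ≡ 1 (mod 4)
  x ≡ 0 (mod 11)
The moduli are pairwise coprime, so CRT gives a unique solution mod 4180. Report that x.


Product of moduli M = 19 · 5 · 4 · 11 = 4180.
Merge one congruence at a time:
  Start: x ≡ 9 (mod 19).
  Combine with x ≡ 1 (mod 5); new modulus lcm = 95.
    Write x = 9 + 19·t and substitute into x ≡ 1 (mod 5): 19·t ≡ 1 − 9 = -8 (mod 5).
    Reduce coefficients mod 5: 4·t ≡ 2 (mod 5).
    The inverse of 4 mod 5 is 4 (since 4·4 = 16 = 3·5 + 1), so t ≡ 4·2 = 8 ≡ 3 (mod 5).
    Then x = 9 + 19·3 = 66, valid modulo lcm(19, 5) = 95: x ≡ 66 (mod 95).
  Combine with x ≡ 1 (mod 4); new modulus lcm = 380.
    Write x = 66 + 95·t and substitute into x ≡ 1 (mod 4): 95·t ≡ 1 − 66 = -65 (mod 4).
    Reduce coefficients mod 4: 3·t ≡ 3 (mod 4).
    The inverse of 3 mod 4 is 3 (since 3·3 = 9 = 2·4 + 1), so t ≡ 3·3 = 9 ≡ 1 (mod 4).
    Then x = 66 + 95·1 = 161, valid modulo lcm(95, 4) = 380: x ≡ 161 (mod 380).
  Combine with x ≡ 0 (mod 11); new modulus lcm = 4180.
    Write x = 161 + 380·t and substitute into x ≡ 0 (mod 11): 380·t ≡ 0 − 161 = -161 (mod 11).
    Reduce coefficients mod 11: 6·t ≡ 4 (mod 11).
    The inverse of 6 mod 11 is 2 (since 6·2 = 12 = 1·11 + 1), so t ≡ 2·4 = 8 ≡ 8 (mod 11).
    Then x = 161 + 380·8 = 3201, valid modulo lcm(380, 11) = 4180: x ≡ 3201 (mod 4180).
Verify against each original: 3201 mod 19 = 9, 3201 mod 5 = 1, 3201 mod 4 = 1, 3201 mod 11 = 0.

x ≡ 3201 (mod 4180).


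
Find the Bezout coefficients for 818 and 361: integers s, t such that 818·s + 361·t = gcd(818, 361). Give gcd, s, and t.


Euclidean algorithm on (818, 361) — divide until remainder is 0:
  818 = 2 · 361 + 96
  361 = 3 · 96 + 73
  96 = 1 · 73 + 23
  73 = 3 · 23 + 4
  23 = 5 · 4 + 3
  4 = 1 · 3 + 1
  3 = 3 · 1 + 0
gcd(818, 361) = 1.
Track Bezout coefficients alongside the remainders: start with r₀ = 818 = a·1 + b·0 (s = 1, t = 0) and r₁ = 361 = a·0 + b·1 (s = 0, t = 1); each new remainder r_{k+1} = r_{k-1} − q_k·r_k inherits s_{k+1} = s_{k-1} − q_k·s_k, t_{k+1} = t_{k-1} − q_k·t_k, so r_k = a·s_k + b·t_k at every step:
  q = 2: r = 96, s = 1 − 2·0 = 1, t = 0 − 2·1 = -2  (check: 818·1 + 361·(-2) = 96)
  q = 3: r = 73, s = 0 − 3·1 = -3, t = 1 − 3·(-2) = 7  (check: 818·(-3) + 361·7 = 73)
  q = 1: r = 23, s = 1 − 1·(-3) = 4, t = -2 − 1·7 = -9  (check: 818·4 + 361·(-9) = 23)
  q = 3: r = 4, s = -3 − 3·4 = -15, t = 7 − 3·(-9) = 34  (check: 818·(-15) + 361·34 = 4)
  q = 5: r = 3, s = 4 − 5·(-15) = 79, t = -9 − 5·34 = -179  (check: 818·79 + 361·(-179) = 3)
  q = 1: r = 1, s = -15 − 1·79 = -94, t = 34 − 1·(-179) = 213  (check: 818·(-94) + 361·213 = 1)
The row with r = 1 (the gcd) gives the Bezout coefficients s = -94, t = 213.
Result: 818 · (-94) + 361 · (213) = 1.

gcd(818, 361) = 1; s = -94, t = 213 (check: 818·(-94) + 361·213 = 1).


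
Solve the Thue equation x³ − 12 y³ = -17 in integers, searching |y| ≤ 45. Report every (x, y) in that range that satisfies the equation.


The equation is x³ - 12y³ = -17. For fixed y, x³ = 12·y³ − 17, so a solution requires the RHS to be a perfect cube.
Strategy: iterate y from -45 to 45, compute RHS = 12·y³ − 17, and check whether it is a (positive or negative) perfect cube.
Check small values of y:
  y = 0: RHS = -17 is not a perfect cube.
  y = 1: RHS = -5 is not a perfect cube.
  y = -1: RHS = -29 is not a perfect cube.
  y = 2: RHS = 79 is not a perfect cube.
  y = -2: RHS = -113 is not a perfect cube.
  y = 3: RHS = 307 is not a perfect cube.
  y = -3: RHS = -341 is not a perfect cube.
Continuing the search up to |y| = 45 finds no solutions either.
No (x, y) in the scanned range satisfies the equation.

No integer solutions with |y| ≤ 45.


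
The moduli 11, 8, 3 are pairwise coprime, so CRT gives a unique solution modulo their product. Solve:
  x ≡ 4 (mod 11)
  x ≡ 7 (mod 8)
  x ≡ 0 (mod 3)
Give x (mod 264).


Moduli 11, 8, 3 are pairwise coprime; by CRT there is a unique solution modulo M = 11 · 8 · 3 = 264.
Solve pairwise, accumulating the modulus:
  Start with x ≡ 4 (mod 11).
  Combine with x ≡ 7 (mod 8): since gcd(11, 8) = 1, we get a unique residue mod 88.
    Write x = 4 + 11·t and substitute into x ≡ 7 (mod 8): 11·t ≡ 7 − 4 = 3 (mod 8).
    Reduce coefficients mod 8: 3·t ≡ 3 (mod 8).
    The inverse of 3 mod 8 is 3 (since 3·3 = 9 = 1·8 + 1), so t ≡ 3·3 = 9 ≡ 1 (mod 8).
    Then x = 4 + 11·1 = 15, valid modulo lcm(11, 8) = 88: x ≡ 15 (mod 88).
  Combine with x ≡ 0 (mod 3): since gcd(88, 3) = 1, we get a unique residue mod 264.
    Write x = 15 + 88·t and substitute into x ≡ 0 (mod 3): 88·t ≡ 0 − 15 = -15 (mod 3).
    Reduce coefficients mod 3: 1·t ≡ 0 (mod 3).
    So t ≡ 0 (mod 3).
    Then x = 15 + 88·0 = 15, valid modulo lcm(88, 3) = 264: x ≡ 15 (mod 264).
Verify: 15 mod 11 = 4 ✓, 15 mod 8 = 7 ✓, 15 mod 3 = 0 ✓.

x ≡ 15 (mod 264).


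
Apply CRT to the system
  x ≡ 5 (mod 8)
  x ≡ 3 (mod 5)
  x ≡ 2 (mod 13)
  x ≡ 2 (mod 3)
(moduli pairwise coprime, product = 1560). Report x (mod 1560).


Product of moduli M = 8 · 5 · 13 · 3 = 1560.
Merge one congruence at a time:
  Start: x ≡ 5 (mod 8).
  Combine with x ≡ 3 (mod 5); new modulus lcm = 40.
    Write x = 5 + 8·t and substitute into x ≡ 3 (mod 5): 8·t ≡ 3 − 5 = -2 (mod 5).
    Reduce coefficients mod 5: 3·t ≡ 3 (mod 5).
    The inverse of 3 mod 5 is 2 (since 3·2 = 6 = 1·5 + 1), so t ≡ 2·3 = 6 ≡ 1 (mod 5).
    Then x = 5 + 8·1 = 13, valid modulo lcm(8, 5) = 40: x ≡ 13 (mod 40).
  Combine with x ≡ 2 (mod 13); new modulus lcm = 520.
    Write x = 13 + 40·t and substitute into x ≡ 2 (mod 13): 40·t ≡ 2 − 13 = -11 (mod 13).
    Reduce coefficients mod 13: 1·t ≡ 2 (mod 13).
    So t ≡ 2 (mod 13).
    Then x = 13 + 40·2 = 93, valid modulo lcm(40, 13) = 520: x ≡ 93 (mod 520).
  Combine with x ≡ 2 (mod 3); new modulus lcm = 1560.
    Write x = 93 + 520·t and substitute into x ≡ 2 (mod 3): 520·t ≡ 2 − 93 = -91 (mod 3).
    Reduce coefficients mod 3: 1·t ≡ 2 (mod 3).
    So t ≡ 2 (mod 3).
    Then x = 93 + 520·2 = 1133, valid modulo lcm(520, 3) = 1560: x ≡ 1133 (mod 1560).
Verify against each original: 1133 mod 8 = 5, 1133 mod 5 = 3, 1133 mod 13 = 2, 1133 mod 3 = 2.

x ≡ 1133 (mod 1560).


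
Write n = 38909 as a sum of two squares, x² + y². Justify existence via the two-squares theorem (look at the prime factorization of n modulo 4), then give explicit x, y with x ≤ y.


Step 1: Factor n = 38909 = 13 · 41 · 73.
Step 2: Check the mod-4 condition on each prime factor: 13 ≡ 1 (mod 4), exponent 1; 41 ≡ 1 (mod 4), exponent 1; 73 ≡ 1 (mod 4), exponent 1.
All primes ≡ 3 (mod 4) appear to even exponent (or don't appear), so by the two-squares theorem n IS expressible as a sum of two squares.
Step 3: Build a representation. Here n = 13 · 41 · 73 is a product of primes ≡ 1 (mod 4). Each prime p ≡ 1 (mod 4) is itself a sum of two squares; find a² by testing p − a² for a perfect square:
  13: 13 − 1² = 12, 13 − 2² = 9 = 3² ⇒ 13 = 2² + 3².
  41: 41 − 1² = 40, 41 − 2² = 37, 41 − 3² = 32, 41 − 4² = 25 = 5² ⇒ 41 = 4² + 5².
  73: 73 − 1² = 72, 73 − 2² = 69, 73 − 3² = 64 = 8² ⇒ 73 = 3² + 8².
  Combine using the Brahmagupta–Fibonacci identity (a² + b²)(c² + d²) = (ac − bd)² + (ad + bc)² = (ac + bd)² + (ad − bc)²:
  13 · 41 = 533: from (2² + 3²)(4² + 5²), take (2·4 − 3·5, 2·5 + 3·4) = (8 − 15, 10 + 12) = (-7, 22); dropping signs (only squares matter) gives (7, 22); check 7² + 22² = 49 + 484 = 533 ✓.
  533 · 73 = 38909: from (7² + 22²)(3² + 8²), take (7·3 − 22·8, 7·8 + 22·3) = (21 − 176, 56 + 66) = (-155, 122); dropping signs (only squares matter) gives (155, 122); check 155² + 122² = 24025 + 14884 = 38909 ✓.
Step 4: Order so x ≤ y and verify: 122² + 155² = 14884 + 24025 = 38909 = n. ✓

n = 38909 = 122² + 155² (one valid representation with x ≤ y).


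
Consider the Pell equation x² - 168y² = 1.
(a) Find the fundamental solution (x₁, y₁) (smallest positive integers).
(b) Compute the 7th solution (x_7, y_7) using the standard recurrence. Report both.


Step 1: Find the fundamental solution (x₁, y₁) of x² - 168y² = 1.
  Expand √168 as a continued fraction. a₀ = ⌊√168⌋ = 12; iterate m_{k+1} = d_k·a_k − m_k, d_{k+1} = (168 − m_{k+1}²)/d_k, a_{k+1} = ⌊(a₀ + m_{k+1})/d_{k+1}⌋ (starting m₀ = 0, d₀ = 1), with convergents p_k = a_k·p_{k-1} + p_{k-2}, q_k = a_k·q_{k-1} + q_{k-2} (p₋₁ = 1, q₋₁ = 0):
  k = 0: a₀ = 12; p₀/q₀ = 12/1; p₀² − 168·q₀² = 144 − 168 = -24.
  k = 1: m = 12, d = 24, a = ⌊(12 + 12)/24⌋ = 1; p/q = (1·12 + 1)/(1·1 + 0) = 13/1; p² − 168·q² = 169 − 168 = 1.
  The first convergent with p² − 168·q² = 1 gives the fundamental solution (x₁, y₁) = (13, 1).
Step 2: Apply the recurrence (x_{n+1}, y_{n+1}) = (x₁x_n + 168y₁y_n, x₁y_n + y₁x_n) repeatedly.
  From (x_1, y_1) = (13, 1): x_2 = 13·13 + 168·1·1 = 337; y_2 = 13·1 + 1·13 = 26.
  From (x_2, y_2) = (337, 26): x_3 = 13·337 + 168·1·26 = 8749; y_3 = 13·26 + 1·337 = 675.
  From (x_3, y_3) = (8749, 675): x_4 = 13·8749 + 168·1·675 = 227137; y_4 = 13·675 + 1·8749 = 17524.
  From (x_4, y_4) = (227137, 17524): x_5 = 13·227137 + 168·1·17524 = 5896813; y_5 = 13·17524 + 1·227137 = 454949.
  From (x_5, y_5) = (5896813, 454949): x_6 = 13·5896813 + 168·1·454949 = 153090001; y_6 = 13·454949 + 1·5896813 = 11811150.
  From (x_6, y_6) = (153090001, 11811150): x_7 = 13·153090001 + 168·1·11811150 = 3974443213; y_7 = 13·11811150 + 1·153090001 = 306634951.
Step 3: Verify x_7² - 168·y_7² = 15796198853361763369 - 15796198853361763368 = 1 (should be 1). ✓

(x_1, y_1) = (13, 1); (x_7, y_7) = (3974443213, 306634951).


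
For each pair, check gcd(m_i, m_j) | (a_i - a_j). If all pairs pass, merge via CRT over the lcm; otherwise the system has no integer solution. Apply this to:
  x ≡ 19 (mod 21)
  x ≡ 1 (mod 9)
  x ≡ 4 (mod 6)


Moduli 21, 9, 6 are not pairwise coprime, so CRT works modulo lcm(m_i) when all pairwise compatibility conditions hold.
Pairwise compatibility: gcd(m_i, m_j) must divide a_i - a_j for every pair.
Merge one congruence at a time:
  Start: x ≡ 19 (mod 21).
  Combine with x ≡ 1 (mod 9): gcd(21, 9) = 3; 1 - 19 = -18, which IS divisible by 3, so compatible.
    Write x = 19 + 21·t and substitute into x ≡ 1 (mod 9): 21·t ≡ 1 − 19 = -18 (mod 9).
    Divide the congruence (and modulus) by g = 3: 7·t ≡ -6 (mod 3).
    Reduce coefficients mod 3: 1·t ≡ 0 (mod 3).
    So t ≡ 0 (mod 3).
    Then x = 19 + 21·0 = 19, valid modulo lcm(21, 9) = 63: x ≡ 19 (mod 63).
  Combine with x ≡ 4 (mod 6): gcd(63, 6) = 3; 4 - 19 = -15, which IS divisible by 3, so compatible.
    Write x = 19 + 63·t and substitute into x ≡ 4 (mod 6): 63·t ≡ 4 − 19 = -15 (mod 6).
    Divide the congruence (and modulus) by g = 3: 21·t ≡ -5 (mod 2).
    Reduce coefficients mod 2: 1·t ≡ 1 (mod 2).
    So t ≡ 1 (mod 2).
    Then x = 19 + 63·1 = 82, valid modulo lcm(63, 6) = 126: x ≡ 82 (mod 126).
Verify: 82 mod 21 = 19, 82 mod 9 = 1, 82 mod 6 = 4.

x ≡ 82 (mod 126).


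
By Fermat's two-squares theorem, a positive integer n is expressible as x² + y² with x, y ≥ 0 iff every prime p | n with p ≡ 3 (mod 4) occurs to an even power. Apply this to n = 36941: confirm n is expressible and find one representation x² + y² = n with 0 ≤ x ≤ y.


Step 1: Factor n = 36941 = 17 · 41 · 53.
Step 2: Check the mod-4 condition on each prime factor: 17 ≡ 1 (mod 4), exponent 1; 41 ≡ 1 (mod 4), exponent 1; 53 ≡ 1 (mod 4), exponent 1.
All primes ≡ 3 (mod 4) appear to even exponent (or don't appear), so by the two-squares theorem n IS expressible as a sum of two squares.
Step 3: Build a representation. Here n = 17 · 41 · 53 is a product of primes ≡ 1 (mod 4). Each prime p ≡ 1 (mod 4) is itself a sum of two squares; find a² by testing p − a² for a perfect square:
  17: 17 − 1² = 16 = 4² ⇒ 17 = 1² + 4².
  41: 41 − 1² = 40, 41 − 2² = 37, 41 − 3² = 32, 41 − 4² = 25 = 5² ⇒ 41 = 4² + 5².
  53: 53 − 1² = 52, 53 − 2² = 49 = 7² ⇒ 53 = 2² + 7².
  Combine using the Brahmagupta–Fibonacci identity (a² + b²)(c² + d²) = (ac − bd)² + (ad + bc)² = (ac + bd)² + (ad − bc)²:
  17 · 41 = 697: from (1² + 4²)(4² + 5²), take (1·4 − 4·5, 1·5 + 4·4) = (4 − 20, 5 + 16) = (-16, 21); dropping signs (only squares matter) gives (16, 21); check 16² + 21² = 256 + 441 = 697 ✓.
  697 · 53 = 36941: from (16² + 21²)(2² + 7²), take (16·2 − 21·7, 16·7 + 21·2) = (32 − 147, 112 + 42) = (-115, 154); dropping signs (only squares matter) gives (115, 154); check 115² + 154² = 13225 + 23716 = 36941 ✓.
Step 4: Order so x ≤ y and verify: 115² + 154² = 13225 + 23716 = 36941 = n. ✓

n = 36941 = 115² + 154² (one valid representation with x ≤ y).


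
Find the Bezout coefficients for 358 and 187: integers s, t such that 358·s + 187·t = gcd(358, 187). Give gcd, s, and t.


Euclidean algorithm on (358, 187) — divide until remainder is 0:
  358 = 1 · 187 + 171
  187 = 1 · 171 + 16
  171 = 10 · 16 + 11
  16 = 1 · 11 + 5
  11 = 2 · 5 + 1
  5 = 5 · 1 + 0
gcd(358, 187) = 1.
Track Bezout coefficients alongside the remainders: start with r₀ = 358 = a·1 + b·0 (s = 1, t = 0) and r₁ = 187 = a·0 + b·1 (s = 0, t = 1); each new remainder r_{k+1} = r_{k-1} − q_k·r_k inherits s_{k+1} = s_{k-1} − q_k·s_k, t_{k+1} = t_{k-1} − q_k·t_k, so r_k = a·s_k + b·t_k at every step:
  q = 1: r = 171, s = 1 − 1·0 = 1, t = 0 − 1·1 = -1  (check: 358·1 + 187·(-1) = 171)
  q = 1: r = 16, s = 0 − 1·1 = -1, t = 1 − 1·(-1) = 2  (check: 358·(-1) + 187·2 = 16)
  q = 10: r = 11, s = 1 − 10·(-1) = 11, t = -1 − 10·2 = -21  (check: 358·11 + 187·(-21) = 11)
  q = 1: r = 5, s = -1 − 1·11 = -12, t = 2 − 1·(-21) = 23  (check: 358·(-12) + 187·23 = 5)
  q = 2: r = 1, s = 11 − 2·(-12) = 35, t = -21 − 2·23 = -67  (check: 358·35 + 187·(-67) = 1)
The row with r = 1 (the gcd) gives the Bezout coefficients s = 35, t = -67.
Result: 358 · (35) + 187 · (-67) = 1.

gcd(358, 187) = 1; s = 35, t = -67 (check: 358·35 + 187·(-67) = 1).


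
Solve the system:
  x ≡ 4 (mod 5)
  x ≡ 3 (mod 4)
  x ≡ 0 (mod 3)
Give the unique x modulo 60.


Moduli 5, 4, 3 are pairwise coprime; by CRT there is a unique solution modulo M = 5 · 4 · 3 = 60.
Solve pairwise, accumulating the modulus:
  Start with x ≡ 4 (mod 5).
  Combine with x ≡ 3 (mod 4): since gcd(5, 4) = 1, we get a unique residue mod 20.
    Write x = 4 + 5·t and substitute into x ≡ 3 (mod 4): 5·t ≡ 3 − 4 = -1 (mod 4).
    Reduce coefficients mod 4: 1·t ≡ 3 (mod 4).
    So t ≡ 3 (mod 4).
    Then x = 4 + 5·3 = 19, valid modulo lcm(5, 4) = 20: x ≡ 19 (mod 20).
  Combine with x ≡ 0 (mod 3): since gcd(20, 3) = 1, we get a unique residue mod 60.
    Write x = 19 + 20·t and substitute into x ≡ 0 (mod 3): 20·t ≡ 0 − 19 = -19 (mod 3).
    Reduce coefficients mod 3: 2·t ≡ 2 (mod 3).
    The inverse of 2 mod 3 is 2 (since 2·2 = 4 = 1·3 + 1), so t ≡ 2·2 = 4 ≡ 1 (mod 3).
    Then x = 19 + 20·1 = 39, valid modulo lcm(20, 3) = 60: x ≡ 39 (mod 60).
Verify: 39 mod 5 = 4 ✓, 39 mod 4 = 3 ✓, 39 mod 3 = 0 ✓.

x ≡ 39 (mod 60).


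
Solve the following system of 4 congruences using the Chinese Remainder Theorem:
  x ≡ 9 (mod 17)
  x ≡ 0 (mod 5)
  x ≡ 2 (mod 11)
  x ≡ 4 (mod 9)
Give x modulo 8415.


Product of moduli M = 17 · 5 · 11 · 9 = 8415.
Merge one congruence at a time:
  Start: x ≡ 9 (mod 17).
  Combine with x ≡ 0 (mod 5); new modulus lcm = 85.
    Write x = 9 + 17·t and substitute into x ≡ 0 (mod 5): 17·t ≡ 0 − 9 = -9 (mod 5).
    Reduce coefficients mod 5: 2·t ≡ 1 (mod 5).
    The inverse of 2 mod 5 is 3 (since 2·3 = 6 = 1·5 + 1), so t ≡ 3·1 = 3 ≡ 3 (mod 5).
    Then x = 9 + 17·3 = 60, valid modulo lcm(17, 5) = 85: x ≡ 60 (mod 85).
  Combine with x ≡ 2 (mod 11); new modulus lcm = 935.
    Write x = 60 + 85·t and substitute into x ≡ 2 (mod 11): 85·t ≡ 2 − 60 = -58 (mod 11).
    Reduce coefficients mod 11: 8·t ≡ 8 (mod 11).
    The inverse of 8 mod 11 is 7 (since 8·7 = 56 = 5·11 + 1), so t ≡ 7·8 = 56 ≡ 1 (mod 11).
    Then x = 60 + 85·1 = 145, valid modulo lcm(85, 11) = 935: x ≡ 145 (mod 935).
  Combine with x ≡ 4 (mod 9); new modulus lcm = 8415.
    Write x = 145 + 935·t and substitute into x ≡ 4 (mod 9): 935·t ≡ 4 − 145 = -141 (mod 9).
    Reduce coefficients mod 9: 8·t ≡ 3 (mod 9).
    The inverse of 8 mod 9 is 8 (since 8·8 = 64 = 7·9 + 1), so t ≡ 8·3 = 24 ≡ 6 (mod 9).
    Then x = 145 + 935·6 = 5755, valid modulo lcm(935, 9) = 8415: x ≡ 5755 (mod 8415).
Verify against each original: 5755 mod 17 = 9, 5755 mod 5 = 0, 5755 mod 11 = 2, 5755 mod 9 = 4.

x ≡ 5755 (mod 8415).


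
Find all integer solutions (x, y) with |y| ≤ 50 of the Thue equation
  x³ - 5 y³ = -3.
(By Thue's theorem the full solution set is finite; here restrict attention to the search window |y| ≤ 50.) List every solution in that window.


The equation is x³ - 5y³ = -3. For fixed y, x³ = 5·y³ − 3, so a solution requires the RHS to be a perfect cube.
Strategy: iterate y from -50 to 50, compute RHS = 5·y³ − 3, and check whether it is a (positive or negative) perfect cube.
Check small values of y:
  y = 0: RHS = -3 is not a perfect cube.
  y = 1: RHS = 2 is not a perfect cube.
  y = -1: RHS = -8 = (-2)³ ⇒ x = -2 works.
  y = 2: RHS = 37 is not a perfect cube.
  y = -2: RHS = -43 is not a perfect cube.
  y = 3: RHS = 132 is not a perfect cube.
  y = -3: RHS = -138 is not a perfect cube.
Continuing the search up to |y| = 50 finds no further solutions beyond those listed.
Collected solutions: (-2, -1).

Solutions (with |y| ≤ 50): (-2, -1).


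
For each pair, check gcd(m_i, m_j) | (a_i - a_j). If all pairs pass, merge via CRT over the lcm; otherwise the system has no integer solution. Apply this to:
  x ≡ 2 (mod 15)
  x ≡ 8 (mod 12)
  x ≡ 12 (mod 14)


Moduli 15, 12, 14 are not pairwise coprime, so CRT works modulo lcm(m_i) when all pairwise compatibility conditions hold.
Pairwise compatibility: gcd(m_i, m_j) must divide a_i - a_j for every pair.
Merge one congruence at a time:
  Start: x ≡ 2 (mod 15).
  Combine with x ≡ 8 (mod 12): gcd(15, 12) = 3; 8 - 2 = 6, which IS divisible by 3, so compatible.
    Write x = 2 + 15·t and substitute into x ≡ 8 (mod 12): 15·t ≡ 8 − 2 = 6 (mod 12).
    Divide the congruence (and modulus) by g = 3: 5·t ≡ 2 (mod 4).
    Reduce coefficients mod 4: 1·t ≡ 2 (mod 4).
    So t ≡ 2 (mod 4).
    Then x = 2 + 15·2 = 32, valid modulo lcm(15, 12) = 60: x ≡ 32 (mod 60).
  Combine with x ≡ 12 (mod 14): gcd(60, 14) = 2; 12 - 32 = -20, which IS divisible by 2, so compatible.
    Write x = 32 + 60·t and substitute into x ≡ 12 (mod 14): 60·t ≡ 12 − 32 = -20 (mod 14).
    Divide the congruence (and modulus) by g = 2: 30·t ≡ -10 (mod 7).
    Reduce coefficients mod 7: 2·t ≡ 4 (mod 7).
    The inverse of 2 mod 7 is 4 (since 2·4 = 8 = 1·7 + 1), so t ≡ 4·4 = 16 ≡ 2 (mod 7).
    Then x = 32 + 60·2 = 152, valid modulo lcm(60, 14) = 420: x ≡ 152 (mod 420).
Verify: 152 mod 15 = 2, 152 mod 12 = 8, 152 mod 14 = 12.

x ≡ 152 (mod 420).


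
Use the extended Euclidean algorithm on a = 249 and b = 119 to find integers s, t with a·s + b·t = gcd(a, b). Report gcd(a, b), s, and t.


Euclidean algorithm on (249, 119) — divide until remainder is 0:
  249 = 2 · 119 + 11
  119 = 10 · 11 + 9
  11 = 1 · 9 + 2
  9 = 4 · 2 + 1
  2 = 2 · 1 + 0
gcd(249, 119) = 1.
Track Bezout coefficients alongside the remainders: start with r₀ = 249 = a·1 + b·0 (s = 1, t = 0) and r₁ = 119 = a·0 + b·1 (s = 0, t = 1); each new remainder r_{k+1} = r_{k-1} − q_k·r_k inherits s_{k+1} = s_{k-1} − q_k·s_k, t_{k+1} = t_{k-1} − q_k·t_k, so r_k = a·s_k + b·t_k at every step:
  q = 2: r = 11, s = 1 − 2·0 = 1, t = 0 − 2·1 = -2  (check: 249·1 + 119·(-2) = 11)
  q = 10: r = 9, s = 0 − 10·1 = -10, t = 1 − 10·(-2) = 21  (check: 249·(-10) + 119·21 = 9)
  q = 1: r = 2, s = 1 − 1·(-10) = 11, t = -2 − 1·21 = -23  (check: 249·11 + 119·(-23) = 2)
  q = 4: r = 1, s = -10 − 4·11 = -54, t = 21 − 4·(-23) = 113  (check: 249·(-54) + 119·113 = 1)
The row with r = 1 (the gcd) gives the Bezout coefficients s = -54, t = 113.
Result: 249 · (-54) + 119 · (113) = 1.

gcd(249, 119) = 1; s = -54, t = 113 (check: 249·(-54) + 119·113 = 1).


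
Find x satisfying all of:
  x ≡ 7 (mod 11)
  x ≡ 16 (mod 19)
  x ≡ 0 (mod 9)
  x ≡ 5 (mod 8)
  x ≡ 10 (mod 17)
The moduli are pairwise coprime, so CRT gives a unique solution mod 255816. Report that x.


Product of moduli M = 11 · 19 · 9 · 8 · 17 = 255816.
Merge one congruence at a time:
  Start: x ≡ 7 (mod 11).
  Combine with x ≡ 16 (mod 19); new modulus lcm = 209.
    Write x = 7 + 11·t and substitute into x ≡ 16 (mod 19): 11·t ≡ 16 − 7 = 9 (mod 19).
    The inverse of 11 mod 19 is 7 (since 11·7 = 77 = 4·19 + 1), so t ≡ 7·9 = 63 ≡ 6 (mod 19).
    Then x = 7 + 11·6 = 73, valid modulo lcm(11, 19) = 209: x ≡ 73 (mod 209).
  Combine with x ≡ 0 (mod 9); new modulus lcm = 1881.
    Write x = 73 + 209·t and substitute into x ≡ 0 (mod 9): 209·t ≡ 0 − 73 = -73 (mod 9).
    Reduce coefficients mod 9: 2·t ≡ 8 (mod 9).
    The inverse of 2 mod 9 is 5 (since 2·5 = 10 = 1·9 + 1), so t ≡ 5·8 = 40 ≡ 4 (mod 9).
    Then x = 73 + 209·4 = 909, valid modulo lcm(209, 9) = 1881: x ≡ 909 (mod 1881).
  Combine with x ≡ 5 (mod 8); new modulus lcm = 15048.
    Write x = 909 + 1881·t and substitute into x ≡ 5 (mod 8): 1881·t ≡ 5 − 909 = -904 (mod 8).
    Reduce coefficients mod 8: 1·t ≡ 0 (mod 8).
    So t ≡ 0 (mod 8).
    Then x = 909 + 1881·0 = 909, valid modulo lcm(1881, 8) = 15048: x ≡ 909 (mod 15048).
  Combine with x ≡ 10 (mod 17); new modulus lcm = 255816.
    Write x = 909 + 15048·t and substitute into x ≡ 10 (mod 17): 15048·t ≡ 10 − 909 = -899 (mod 17).
    Reduce coefficients mod 17: 3·t ≡ 2 (mod 17).
    The inverse of 3 mod 17 is 6 (since 3·6 = 18 = 1·17 + 1), so t ≡ 6·2 = 12 ≡ 12 (mod 17).
    Then x = 909 + 15048·12 = 181485, valid modulo lcm(15048, 17) = 255816: x ≡ 181485 (mod 255816).
Verify against each original: 181485 mod 11 = 7, 181485 mod 19 = 16, 181485 mod 9 = 0, 181485 mod 8 = 5, 181485 mod 17 = 10.

x ≡ 181485 (mod 255816).


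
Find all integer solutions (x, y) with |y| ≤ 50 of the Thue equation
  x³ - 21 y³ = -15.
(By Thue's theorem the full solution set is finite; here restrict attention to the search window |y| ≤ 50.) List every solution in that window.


The equation is x³ - 21y³ = -15. For fixed y, x³ = 21·y³ − 15, so a solution requires the RHS to be a perfect cube.
Strategy: iterate y from -50 to 50, compute RHS = 21·y³ − 15, and check whether it is a (positive or negative) perfect cube.
Check small values of y:
  y = 0: RHS = -15 is not a perfect cube.
  y = 1: RHS = 6 is not a perfect cube.
  y = -1: RHS = -36 is not a perfect cube.
  y = 2: RHS = 153 is not a perfect cube.
  y = -2: RHS = -183 is not a perfect cube.
  y = 3: RHS = 552 is not a perfect cube.
  y = -3: RHS = -582 is not a perfect cube.
Continuing the search up to |y| = 50 finds no solutions either.
No (x, y) in the scanned range satisfies the equation.

No integer solutions with |y| ≤ 50.


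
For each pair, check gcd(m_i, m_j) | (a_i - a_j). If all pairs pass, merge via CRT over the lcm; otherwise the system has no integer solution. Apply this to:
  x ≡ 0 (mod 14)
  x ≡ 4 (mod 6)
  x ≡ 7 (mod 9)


Moduli 14, 6, 9 are not pairwise coprime, so CRT works modulo lcm(m_i) when all pairwise compatibility conditions hold.
Pairwise compatibility: gcd(m_i, m_j) must divide a_i - a_j for every pair.
Merge one congruence at a time:
  Start: x ≡ 0 (mod 14).
  Combine with x ≡ 4 (mod 6): gcd(14, 6) = 2; 4 - 0 = 4, which IS divisible by 2, so compatible.
    Write x = 0 + 14·t and substitute into x ≡ 4 (mod 6): 14·t ≡ 4 − 0 = 4 (mod 6).
    Divide the congruence (and modulus) by g = 2: 7·t ≡ 2 (mod 3).
    Reduce coefficients mod 3: 1·t ≡ 2 (mod 3).
    So t ≡ 2 (mod 3).
    Then x = 0 + 14·2 = 28, valid modulo lcm(14, 6) = 42: x ≡ 28 (mod 42).
  Combine with x ≡ 7 (mod 9): gcd(42, 9) = 3; 7 - 28 = -21, which IS divisible by 3, so compatible.
    Write x = 28 + 42·t and substitute into x ≡ 7 (mod 9): 42·t ≡ 7 − 28 = -21 (mod 9).
    Divide the congruence (and modulus) by g = 3: 14·t ≡ -7 (mod 3).
    Reduce coefficients mod 3: 2·t ≡ 2 (mod 3).
    The inverse of 2 mod 3 is 2 (since 2·2 = 4 = 1·3 + 1), so t ≡ 2·2 = 4 ≡ 1 (mod 3).
    Then x = 28 + 42·1 = 70, valid modulo lcm(42, 9) = 126: x ≡ 70 (mod 126).
Verify: 70 mod 14 = 0, 70 mod 6 = 4, 70 mod 9 = 7.

x ≡ 70 (mod 126).


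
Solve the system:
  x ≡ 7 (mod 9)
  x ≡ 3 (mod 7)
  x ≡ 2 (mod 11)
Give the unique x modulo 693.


Moduli 9, 7, 11 are pairwise coprime; by CRT there is a unique solution modulo M = 9 · 7 · 11 = 693.
Solve pairwise, accumulating the modulus:
  Start with x ≡ 7 (mod 9).
  Combine with x ≡ 3 (mod 7): since gcd(9, 7) = 1, we get a unique residue mod 63.
    Write x = 7 + 9·t and substitute into x ≡ 3 (mod 7): 9·t ≡ 3 − 7 = -4 (mod 7).
    Reduce coefficients mod 7: 2·t ≡ 3 (mod 7).
    The inverse of 2 mod 7 is 4 (since 2·4 = 8 = 1·7 + 1), so t ≡ 4·3 = 12 ≡ 5 (mod 7).
    Then x = 7 + 9·5 = 52, valid modulo lcm(9, 7) = 63: x ≡ 52 (mod 63).
  Combine with x ≡ 2 (mod 11): since gcd(63, 11) = 1, we get a unique residue mod 693.
    Write x = 52 + 63·t and substitute into x ≡ 2 (mod 11): 63·t ≡ 2 − 52 = -50 (mod 11).
    Reduce coefficients mod 11: 8·t ≡ 5 (mod 11).
    The inverse of 8 mod 11 is 7 (since 8·7 = 56 = 5·11 + 1), so t ≡ 7·5 = 35 ≡ 2 (mod 11).
    Then x = 52 + 63·2 = 178, valid modulo lcm(63, 11) = 693: x ≡ 178 (mod 693).
Verify: 178 mod 9 = 7 ✓, 178 mod 7 = 3 ✓, 178 mod 11 = 2 ✓.

x ≡ 178 (mod 693).


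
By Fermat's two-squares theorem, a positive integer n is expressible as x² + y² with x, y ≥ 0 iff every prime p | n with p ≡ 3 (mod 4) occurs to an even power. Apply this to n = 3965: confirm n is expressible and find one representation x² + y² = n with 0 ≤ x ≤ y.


Step 1: Factor n = 3965 = 5 · 13 · 61.
Step 2: Check the mod-4 condition on each prime factor: 5 ≡ 1 (mod 4), exponent 1; 13 ≡ 1 (mod 4), exponent 1; 61 ≡ 1 (mod 4), exponent 1.
All primes ≡ 3 (mod 4) appear to even exponent (or don't appear), so by the two-squares theorem n IS expressible as a sum of two squares.
Step 3: Build a representation. Here n = 5 · 13 · 61 is a product of primes ≡ 1 (mod 4). Each prime p ≡ 1 (mod 4) is itself a sum of two squares; find a² by testing p − a² for a perfect square:
  5: 5 − 1² = 4 = 2² ⇒ 5 = 1² + 2².
  13: 13 − 1² = 12, 13 − 2² = 9 = 3² ⇒ 13 = 2² + 3².
  61: 61 − 1² = 60, 61 − 2² = 57, 61 − 3² = 52, 61 − 4² = 45, 61 − 5² = 36 = 6² ⇒ 61 = 5² + 6².
  Combine using the Brahmagupta–Fibonacci identity (a² + b²)(c² + d²) = (ac − bd)² + (ad + bc)² = (ac + bd)² + (ad − bc)²:
  5 · 13 = 65: from (1² + 2²)(2² + 3²), take (1·2 − 2·3, 1·3 + 2·2) = (2 − 6, 3 + 4) = (-4, 7); dropping signs (only squares matter) gives (4, 7); check 4² + 7² = 16 + 49 = 65 ✓.
  65 · 61 = 3965: from (4² + 7²)(5² + 6²), take (4·5 − 7·6, 4·6 + 7·5) = (20 − 42, 24 + 35) = (-22, 59); dropping signs (only squares matter) gives (22, 59); check 22² + 59² = 484 + 3481 = 3965 ✓.
Step 4: Order so x ≤ y and verify: 22² + 59² = 484 + 3481 = 3965 = n. ✓

n = 3965 = 22² + 59² (one valid representation with x ≤ y).
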